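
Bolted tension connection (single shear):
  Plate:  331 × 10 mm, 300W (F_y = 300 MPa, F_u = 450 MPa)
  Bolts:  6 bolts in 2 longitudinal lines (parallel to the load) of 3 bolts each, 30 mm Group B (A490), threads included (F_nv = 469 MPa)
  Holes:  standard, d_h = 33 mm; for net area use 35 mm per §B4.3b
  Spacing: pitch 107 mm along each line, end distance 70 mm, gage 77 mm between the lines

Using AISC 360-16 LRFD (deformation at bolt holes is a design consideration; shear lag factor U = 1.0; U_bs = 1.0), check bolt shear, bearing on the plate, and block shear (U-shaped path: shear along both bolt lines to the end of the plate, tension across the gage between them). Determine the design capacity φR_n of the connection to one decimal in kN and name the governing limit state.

908.6 kN (block shear governs)

Bolt shear: A_b = π(30)²/4 = 706.86 mm². φR_n = 0.75 × 469 × 706.86 × 6 × 1 = 1491.8 kN.
Bearing (10 mm plate, F_u = 450 MPa): end bolts L_c = 70 − 33/2 = 53.5, R_n = min(1.2×53.5×10×450, 2.4×30×10×450) = 288.9 kN/bolt; interior L_c = 107 − 33 = 74, R_n = 324 kN/bolt. φR_n = 0.75 × (2×288.9 + 4×324) = 1405.4 kN.
Block shear: shear path 2×[70+2×107] = 2×284 mm, A_gv = 5680, A_nv = 2×(284 − 2.5×35)×10 = 3930 mm²; tension across gage: (77 − 1×35)×10 = 420 mm². R_n = min(0.6×450×3930, 0.6×300×5680) + 1.0×450×420 = min(1061.1, 1022.4) + 189 = 1211.4 kN. φR_n = 0.75 × 1211.4 = 908.6 kN.
Governing: min(1491.8, 1405.4, 908.6) = 908.6 kN → block shear.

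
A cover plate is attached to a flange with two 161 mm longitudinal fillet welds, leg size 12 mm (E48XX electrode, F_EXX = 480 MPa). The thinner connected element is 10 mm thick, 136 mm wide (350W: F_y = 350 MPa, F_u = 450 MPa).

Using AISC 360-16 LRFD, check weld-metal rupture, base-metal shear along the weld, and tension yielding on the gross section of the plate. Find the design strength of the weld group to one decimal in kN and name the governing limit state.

428.4 kN (gross-section yield governs)

Weld metal: throat = 0.707×12 = 8.484 mm, L = 2×161 = 322 mm. φR_n = 0.75 × 0.6 × 480 × 8.484 × 322 = 590.1 kN.
Base metal shear (10 mm plate): yield φR_n = 1.0×0.6×350×10×322 = 676.2 kN; rupture φR_n = 0.75×0.6×450×10×322 = 652.1 kN; take 652.1 kN (rupture).
Tension yield (gross): A_g = 136×10 = 1360 mm². φR_n = 0.90 × 350 × 1360 = 428.4 kN.
Governing: min(590.1, 652.1, 428.4) = 428.4 kN → gross-section yield.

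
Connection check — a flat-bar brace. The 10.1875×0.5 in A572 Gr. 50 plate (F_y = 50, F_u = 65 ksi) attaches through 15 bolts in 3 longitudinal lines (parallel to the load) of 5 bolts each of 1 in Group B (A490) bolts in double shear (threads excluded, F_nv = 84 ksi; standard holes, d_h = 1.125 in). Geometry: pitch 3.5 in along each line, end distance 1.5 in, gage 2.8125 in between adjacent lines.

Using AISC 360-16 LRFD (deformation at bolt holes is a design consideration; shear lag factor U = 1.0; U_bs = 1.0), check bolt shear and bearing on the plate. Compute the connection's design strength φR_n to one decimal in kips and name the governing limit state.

Bolt shear: A_b = π(1)²/4 = 0.7854 in². φR_n = 0.75 × 84 × 0.7854 × 15 × 2 = 1484.4 kips.
Bearing (0.5 in plate, F_u = 65 ksi): end bolts L_c = 1.5 − 1.125/2 = 0.9375, R_n = min(1.2×0.9375×0.5×65, 2.4×1×0.5×65) = 36.563 kips/bolt; interior L_c = 3.5 − 1.125 = 2.375, R_n = 78 kips/bolt. φR_n = 0.75 × (3×36.563 + 12×78) = 784.3 kips.
Governing: min(1484.4, 784.3) = 784.3 kips → bearing.

784.3 kips (bearing governs)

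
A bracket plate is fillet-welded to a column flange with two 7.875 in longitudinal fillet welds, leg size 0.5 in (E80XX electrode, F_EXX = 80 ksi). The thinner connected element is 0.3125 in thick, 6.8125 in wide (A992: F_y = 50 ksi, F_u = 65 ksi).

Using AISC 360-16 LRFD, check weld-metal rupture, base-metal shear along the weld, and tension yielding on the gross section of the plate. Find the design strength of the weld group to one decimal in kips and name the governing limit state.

Weld metal: throat = 0.707×0.5 = 0.3535 in, L = 2×7.875 = 15.75 in. φR_n = 0.75 × 0.6 × 80 × 0.3535 × 15.75 = 200.4 kips.
Base metal shear (0.3125 in plate): yield φR_n = 1.0×0.6×50×0.3125×15.75 = 147.7 kips; rupture φR_n = 0.75×0.6×65×0.3125×15.75 = 144.0 kips; take 144.0 kips (rupture).
Tension yield (gross): A_g = 6.8125×0.3125 = 2.1289 in². φR_n = 0.90 × 50 × 2.1289 = 95.8 kips.
Governing: min(200.4, 144.0, 95.8) = 95.8 kips → gross-section yield.

95.8 kips (gross-section yield governs)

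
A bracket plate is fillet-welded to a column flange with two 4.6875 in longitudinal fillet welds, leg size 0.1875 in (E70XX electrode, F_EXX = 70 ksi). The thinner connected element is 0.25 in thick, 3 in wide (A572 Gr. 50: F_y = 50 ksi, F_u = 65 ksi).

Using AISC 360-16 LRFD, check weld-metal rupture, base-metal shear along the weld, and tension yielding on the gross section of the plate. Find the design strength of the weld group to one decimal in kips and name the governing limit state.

33.8 kips (gross-section yield governs)

Weld metal: throat = 0.707×0.1875 = 0.13256 in, L = 2×4.6875 = 9.375 in. φR_n = 0.75 × 0.6 × 70 × 0.13256 × 9.375 = 39.1 kips.
Base metal shear (0.25 in plate): yield φR_n = 1.0×0.6×50×0.25×9.375 = 70.3 kips; rupture φR_n = 0.75×0.6×65×0.25×9.375 = 68.6 kips; take 68.6 kips (rupture).
Tension yield (gross): A_g = 3×0.25 = 0.75 in². φR_n = 0.90 × 50 × 0.75 = 33.8 kips.
Governing: min(39.1, 68.6, 33.8) = 33.8 kips → gross-section yield.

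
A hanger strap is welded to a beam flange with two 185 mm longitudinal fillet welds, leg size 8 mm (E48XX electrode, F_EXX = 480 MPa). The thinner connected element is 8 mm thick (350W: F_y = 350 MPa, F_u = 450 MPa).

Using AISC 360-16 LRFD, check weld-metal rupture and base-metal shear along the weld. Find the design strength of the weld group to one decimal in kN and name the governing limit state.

Weld metal: throat = 0.707×8 = 5.656 mm, L = 2×185 = 370 mm. φR_n = 0.75 × 0.6 × 480 × 5.656 × 370 = 452.0 kN.
Base metal shear (8 mm plate): yield φR_n = 1.0×0.6×350×8×370 = 621.6 kN; rupture φR_n = 0.75×0.6×450×8×370 = 599.4 kN; take 599.4 kN (rupture).
Governing: min(452.0, 599.4) = 452.0 kN → weld metal.

452.0 kN (weld metal governs)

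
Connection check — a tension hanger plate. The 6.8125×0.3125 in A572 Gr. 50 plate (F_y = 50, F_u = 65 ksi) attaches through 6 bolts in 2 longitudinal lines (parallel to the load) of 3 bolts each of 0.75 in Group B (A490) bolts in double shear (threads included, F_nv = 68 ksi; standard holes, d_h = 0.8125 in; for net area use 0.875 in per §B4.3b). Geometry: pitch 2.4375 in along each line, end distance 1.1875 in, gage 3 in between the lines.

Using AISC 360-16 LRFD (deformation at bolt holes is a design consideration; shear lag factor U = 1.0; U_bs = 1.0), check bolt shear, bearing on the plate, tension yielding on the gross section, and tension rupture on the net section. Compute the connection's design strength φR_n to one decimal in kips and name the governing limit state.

77.1 kips (net-section rupture governs)

Bolt shear: A_b = π(0.75)²/4 = 0.44179 in². φR_n = 0.75 × 68 × 0.44179 × 6 × 2 = 270.4 kips.
Bearing (0.3125 in plate, F_u = 65 ksi): end bolts L_c = 1.1875 − 0.8125/2 = 0.78125, R_n = min(1.2×0.78125×0.3125×65, 2.4×0.75×0.3125×65) = 19.043 kips/bolt; interior L_c = 2.4375 − 0.8125 = 1.625, R_n = 36.563 kips/bolt. φR_n = 0.75 × (2×19.043 + 4×36.563) = 138.3 kips.
Tension yield (gross): A_g = 6.8125×0.3125 = 2.1289 in². φR_n = 0.90 × 50 × 2.1289 = 95.8 kips.
Tension rupture (net): A_n = (6.8125 − 2×0.875)×0.3125 = 1.582 in² (U = 1.0, A_e = A_n). φR_n = 0.75 × 65 × 1.582 = 77.1 kips.
Governing: min(270.4, 138.3, 95.8, 77.1) = 77.1 kips → net-section rupture.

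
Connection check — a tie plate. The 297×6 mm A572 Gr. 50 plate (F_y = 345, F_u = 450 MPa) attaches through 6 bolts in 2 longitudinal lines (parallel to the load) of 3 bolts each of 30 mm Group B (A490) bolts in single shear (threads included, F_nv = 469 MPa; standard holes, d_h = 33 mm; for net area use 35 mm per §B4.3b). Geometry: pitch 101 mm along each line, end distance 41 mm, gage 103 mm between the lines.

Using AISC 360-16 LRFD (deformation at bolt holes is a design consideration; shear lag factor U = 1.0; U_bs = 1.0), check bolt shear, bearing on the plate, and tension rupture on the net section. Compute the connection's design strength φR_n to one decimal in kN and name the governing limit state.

459.7 kN (net-section rupture governs)

Bolt shear: A_b = π(30)²/4 = 706.86 mm². φR_n = 0.75 × 469 × 706.86 × 6 × 1 = 1491.8 kN.
Bearing (6 mm plate, F_u = 450 MPa): end bolts L_c = 41 − 33/2 = 24.5, R_n = min(1.2×24.5×6×450, 2.4×30×6×450) = 79.38 kN/bolt; interior L_c = 101 − 33 = 68, R_n = 194.4 kN/bolt. φR_n = 0.75 × (2×79.38 + 4×194.4) = 702.3 kN.
Tension rupture (net): A_n = (297 − 2×35)×6 = 1362 mm² (U = 1.0, A_e = A_n). φR_n = 0.75 × 450 × 1362 = 459.7 kN.
Governing: min(1491.8, 702.3, 459.7) = 459.7 kN → net-section rupture.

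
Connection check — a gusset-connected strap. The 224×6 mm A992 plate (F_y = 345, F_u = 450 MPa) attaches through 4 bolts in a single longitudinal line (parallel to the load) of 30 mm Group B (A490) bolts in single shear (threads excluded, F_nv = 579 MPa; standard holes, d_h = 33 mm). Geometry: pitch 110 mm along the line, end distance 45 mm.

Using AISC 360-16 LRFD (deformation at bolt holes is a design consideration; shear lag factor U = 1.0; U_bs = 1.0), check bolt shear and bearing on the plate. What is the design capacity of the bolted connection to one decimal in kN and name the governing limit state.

Bolt shear: A_b = π(30)²/4 = 706.86 mm². φR_n = 0.75 × 579 × 706.86 × 4 × 1 = 1227.8 kN.
Bearing (6 mm plate, F_u = 450 MPa): end bolts L_c = 45 − 33/2 = 28.5, R_n = min(1.2×28.5×6×450, 2.4×30×6×450) = 92.34 kN/bolt; interior L_c = 110 − 33 = 77, R_n = 194.4 kN/bolt. φR_n = 0.75 × (1×92.34 + 3×194.4) = 506.7 kN.
Governing: min(1227.8, 506.7) = 506.7 kN → bearing.

506.7 kN (bearing governs)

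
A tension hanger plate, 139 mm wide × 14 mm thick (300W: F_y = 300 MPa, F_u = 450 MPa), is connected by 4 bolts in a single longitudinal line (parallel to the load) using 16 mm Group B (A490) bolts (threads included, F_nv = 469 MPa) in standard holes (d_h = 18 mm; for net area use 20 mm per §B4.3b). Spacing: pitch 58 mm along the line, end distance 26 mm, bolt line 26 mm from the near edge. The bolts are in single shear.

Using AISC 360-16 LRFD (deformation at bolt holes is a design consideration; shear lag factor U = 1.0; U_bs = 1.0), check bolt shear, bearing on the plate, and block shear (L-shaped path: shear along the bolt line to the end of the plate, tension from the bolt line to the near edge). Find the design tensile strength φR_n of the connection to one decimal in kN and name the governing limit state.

Bolt shear: A_b = π(16)²/4 = 201.06 mm². φR_n = 0.75 × 469 × 201.06 × 4 × 1 = 282.9 kN.
Bearing (14 mm plate, F_u = 450 MPa): end bolts L_c = 26 − 18/2 = 17, R_n = min(1.2×17×14×450, 2.4×16×14×450) = 128.52 kN/bolt; interior L_c = 58 − 18 = 40, R_n = 241.92 kN/bolt. φR_n = 0.75 × (1×128.52 + 3×241.92) = 640.7 kN.
Block shear: shear path 1×[26+3×58] = 1×200 mm, A_gv = 2800, A_nv = 1×(200 − 3.5×20)×14 = 1820 mm²; tension to near edge: (26 − 0.5×20)×14 = 224 mm². R_n = min(0.6×450×1820, 0.6×300×2800) + 1.0×450×224 = min(491.4, 504) + 100.8 = 592.2 kN. φR_n = 0.75 × 592.2 = 444.2 kN.
Governing: min(282.9, 640.7, 444.2) = 282.9 kN → bolt shear.

282.9 kN (bolt shear governs)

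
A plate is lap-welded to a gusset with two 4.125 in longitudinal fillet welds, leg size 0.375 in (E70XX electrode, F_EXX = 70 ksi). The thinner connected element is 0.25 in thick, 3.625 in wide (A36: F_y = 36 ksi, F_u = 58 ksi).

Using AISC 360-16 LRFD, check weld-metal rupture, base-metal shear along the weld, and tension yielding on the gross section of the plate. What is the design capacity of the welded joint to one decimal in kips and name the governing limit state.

29.4 kips (gross-section yield governs)

Weld metal: throat = 0.707×0.375 = 0.26513 in, L = 2×4.125 = 8.25 in. φR_n = 0.75 × 0.6 × 70 × 0.26513 × 8.25 = 68.9 kips.
Base metal shear (0.25 in plate): yield φR_n = 1.0×0.6×36×0.25×8.25 = 44.6 kips; rupture φR_n = 0.75×0.6×58×0.25×8.25 = 53.8 kips; take 44.6 kips (yield).
Tension yield (gross): A_g = 3.625×0.25 = 0.90625 in². φR_n = 0.90 × 36 × 0.90625 = 29.4 kips.
Governing: min(68.9, 44.6, 29.4) = 29.4 kips → gross-section yield.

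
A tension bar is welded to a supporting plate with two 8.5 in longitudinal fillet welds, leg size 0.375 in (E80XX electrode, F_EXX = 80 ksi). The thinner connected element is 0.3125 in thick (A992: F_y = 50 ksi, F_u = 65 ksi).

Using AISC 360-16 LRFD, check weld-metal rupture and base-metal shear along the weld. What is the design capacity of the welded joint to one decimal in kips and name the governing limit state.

155.4 kips (base-metal shear governs)

Weld metal: throat = 0.707×0.375 = 0.26513 in, L = 2×8.5 = 17 in. φR_n = 0.75 × 0.6 × 80 × 0.26513 × 17 = 162.3 kips.
Base metal shear (0.3125 in plate): yield φR_n = 1.0×0.6×50×0.3125×17 = 159.4 kips; rupture φR_n = 0.75×0.6×65×0.3125×17 = 155.4 kips; take 155.4 kips (rupture).
Governing: min(162.3, 155.4) = 155.4 kips → base-metal shear.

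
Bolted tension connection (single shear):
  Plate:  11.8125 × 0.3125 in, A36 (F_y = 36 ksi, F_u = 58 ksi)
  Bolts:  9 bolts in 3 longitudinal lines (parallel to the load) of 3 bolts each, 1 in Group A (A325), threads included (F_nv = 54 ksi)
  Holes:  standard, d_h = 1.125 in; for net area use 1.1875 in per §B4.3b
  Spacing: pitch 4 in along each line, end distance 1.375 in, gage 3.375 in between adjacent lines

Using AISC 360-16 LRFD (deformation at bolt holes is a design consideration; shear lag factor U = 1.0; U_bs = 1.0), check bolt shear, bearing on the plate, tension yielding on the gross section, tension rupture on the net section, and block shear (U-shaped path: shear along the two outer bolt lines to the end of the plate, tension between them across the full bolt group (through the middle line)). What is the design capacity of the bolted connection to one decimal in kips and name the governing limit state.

Bolt shear: A_b = π(1)²/4 = 0.7854 in². φR_n = 0.75 × 54 × 0.7854 × 9 × 1 = 286.3 kips.
Bearing (0.3125 in plate, F_u = 58 ksi): end bolts L_c = 1.375 − 1.125/2 = 0.8125, R_n = min(1.2×0.8125×0.3125×58, 2.4×1×0.3125×58) = 17.672 kips/bolt; interior L_c = 4 − 1.125 = 2.875, R_n = 43.5 kips/bolt. φR_n = 0.75 × (3×17.672 + 6×43.5) = 235.5 kips.
Tension yield (gross): A_g = 11.8125×0.3125 = 3.6914 in². φR_n = 0.90 × 36 × 3.6914 = 119.6 kips.
Tension rupture (net): A_n = (11.8125 − 3×1.1875)×0.3125 = 2.5781 in² (U = 1.0, A_e = A_n). φR_n = 0.75 × 58 × 2.5781 = 112.1 kips.
Block shear: shear path 2×[1.375+2×4] = 2×9.375 in, A_gv = 5.8594, A_nv = 2×(9.375 − 2.5×1.1875)×0.3125 = 4.0039 in²; tension across gage: (6.75 − 2×1.1875)×0.3125 = 1.3672 in². R_n = min(0.6×58×4.0039, 0.6×36×5.8594) + 1.0×58×1.3672 = min(139.34, 126.56) + 79.298 = 205.86 kips. φR_n = 0.75 × 205.86 = 154.4 kips.
Governing: min(286.3, 235.5, 119.6, 112.1, 154.4) = 112.1 kips → net-section rupture.

112.1 kips (net-section rupture governs)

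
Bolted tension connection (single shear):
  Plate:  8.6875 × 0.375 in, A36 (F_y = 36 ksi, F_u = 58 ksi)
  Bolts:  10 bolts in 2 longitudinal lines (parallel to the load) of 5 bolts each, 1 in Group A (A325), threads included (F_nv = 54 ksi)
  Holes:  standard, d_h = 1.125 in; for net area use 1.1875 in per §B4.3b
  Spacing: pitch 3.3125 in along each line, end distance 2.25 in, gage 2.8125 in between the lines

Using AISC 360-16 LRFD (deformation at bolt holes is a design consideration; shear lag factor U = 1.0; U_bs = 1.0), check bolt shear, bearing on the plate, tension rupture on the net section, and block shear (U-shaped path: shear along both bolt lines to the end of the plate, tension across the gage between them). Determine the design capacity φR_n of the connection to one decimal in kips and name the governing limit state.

Bolt shear: A_b = π(1)²/4 = 0.7854 in². φR_n = 0.75 × 54 × 0.7854 × 10 × 1 = 318.1 kips.
Bearing (0.375 in plate, F_u = 58 ksi): end bolts L_c = 2.25 − 1.125/2 = 1.6875, R_n = min(1.2×1.6875×0.375×58, 2.4×1×0.375×58) = 44.044 kips/bolt; interior L_c = 3.3125 − 1.125 = 2.1875, R_n = 52.2 kips/bolt. φR_n = 0.75 × (2×44.044 + 8×52.2) = 379.3 kips.
Tension rupture (net): A_n = (8.6875 − 2×1.1875)×0.375 = 2.3672 in² (U = 1.0, A_e = A_n). φR_n = 0.75 × 58 × 2.3672 = 103.0 kips.
Block shear: shear path 2×[2.25+4×3.3125] = 2×15.5 in, A_gv = 11.625, A_nv = 2×(15.5 − 4.5×1.1875)×0.375 = 7.6172 in²; tension across gage: (2.8125 − 1×1.1875)×0.375 = 0.60938 in². R_n = min(0.6×58×7.6172, 0.6×36×11.625) + 1.0×58×0.60938 = min(265.08, 251.1) + 35.344 = 286.44 kips. φR_n = 0.75 × 286.44 = 214.8 kips.
Governing: min(318.1, 379.3, 103.0, 214.8) = 103.0 kips → net-section rupture.

103.0 kips (net-section rupture governs)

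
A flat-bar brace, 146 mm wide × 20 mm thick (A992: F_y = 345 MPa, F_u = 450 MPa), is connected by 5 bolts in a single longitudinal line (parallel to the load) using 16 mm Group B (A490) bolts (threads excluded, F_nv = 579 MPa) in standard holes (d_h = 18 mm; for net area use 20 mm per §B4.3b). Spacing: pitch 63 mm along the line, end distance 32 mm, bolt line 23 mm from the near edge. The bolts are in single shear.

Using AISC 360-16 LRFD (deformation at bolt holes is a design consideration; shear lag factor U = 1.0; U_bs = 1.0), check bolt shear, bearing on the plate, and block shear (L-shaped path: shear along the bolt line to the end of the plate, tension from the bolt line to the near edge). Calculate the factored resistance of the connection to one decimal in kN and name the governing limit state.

Bolt shear: A_b = π(16)²/4 = 201.06 mm². φR_n = 0.75 × 579 × 201.06 × 5 × 1 = 436.6 kN.
Bearing (20 mm plate, F_u = 450 MPa): end bolts L_c = 32 − 18/2 = 23, R_n = min(1.2×23×20×450, 2.4×16×20×450) = 248.4 kN/bolt; interior L_c = 63 − 18 = 45, R_n = 345.6 kN/bolt. φR_n = 0.75 × (1×248.4 + 4×345.6) = 1223.1 kN.
Block shear: shear path 1×[32+4×63] = 1×284 mm, A_gv = 5680, A_nv = 1×(284 − 4.5×20)×20 = 3880 mm²; tension to near edge: (23 − 0.5×20)×20 = 260 mm². R_n = min(0.6×450×3880, 0.6×345×5680) + 1.0×450×260 = min(1047.6, 1175.8) + 117 = 1164.6 kN. φR_n = 0.75 × 1164.6 = 873.5 kN.
Governing: min(436.6, 1223.1, 873.5) = 436.6 kN → bolt shear.

436.6 kN (bolt shear governs)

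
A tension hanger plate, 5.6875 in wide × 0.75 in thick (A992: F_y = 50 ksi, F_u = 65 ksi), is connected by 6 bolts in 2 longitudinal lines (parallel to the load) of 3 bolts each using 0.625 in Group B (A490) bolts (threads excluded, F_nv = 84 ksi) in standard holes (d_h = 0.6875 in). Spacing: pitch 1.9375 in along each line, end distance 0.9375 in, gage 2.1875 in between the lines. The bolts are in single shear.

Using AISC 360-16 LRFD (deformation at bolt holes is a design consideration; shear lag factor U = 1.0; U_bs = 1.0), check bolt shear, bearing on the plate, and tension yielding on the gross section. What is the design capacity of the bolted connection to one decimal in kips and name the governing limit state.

116.0 kips (bolt shear governs)

Bolt shear: A_b = π(0.625)²/4 = 0.3068 in². φR_n = 0.75 × 84 × 0.3068 × 6 × 1 = 116.0 kips.
Bearing (0.75 in plate, F_u = 65 ksi): end bolts L_c = 0.9375 − 0.6875/2 = 0.59375, R_n = min(1.2×0.59375×0.75×65, 2.4×0.625×0.75×65) = 34.734 kips/bolt; interior L_c = 1.9375 − 0.6875 = 1.25, R_n = 73.125 kips/bolt. φR_n = 0.75 × (2×34.734 + 4×73.125) = 271.5 kips.
Tension yield (gross): A_g = 5.6875×0.75 = 4.2656 in². φR_n = 0.90 × 50 × 4.2656 = 192.0 kips.
Governing: min(116.0, 271.5, 192.0) = 116.0 kips → bolt shear.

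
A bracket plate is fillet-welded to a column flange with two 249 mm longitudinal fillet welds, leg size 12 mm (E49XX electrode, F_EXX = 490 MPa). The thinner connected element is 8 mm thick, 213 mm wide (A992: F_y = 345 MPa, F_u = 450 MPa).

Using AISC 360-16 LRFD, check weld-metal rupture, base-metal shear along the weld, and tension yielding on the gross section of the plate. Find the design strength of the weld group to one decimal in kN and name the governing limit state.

Weld metal: throat = 0.707×12 = 8.484 mm, L = 2×249 = 498 mm. φR_n = 0.75 × 0.6 × 490 × 8.484 × 498 = 931.6 kN.
Base metal shear (8 mm plate): yield φR_n = 1.0×0.6×345×8×498 = 824.7 kN; rupture φR_n = 0.75×0.6×450×8×498 = 806.8 kN; take 806.8 kN (rupture).
Tension yield (gross): A_g = 213×8 = 1704 mm². φR_n = 0.90 × 345 × 1704 = 529.1 kN.
Governing: min(931.6, 806.8, 529.1) = 529.1 kN → gross-section yield.

529.1 kN (gross-section yield governs)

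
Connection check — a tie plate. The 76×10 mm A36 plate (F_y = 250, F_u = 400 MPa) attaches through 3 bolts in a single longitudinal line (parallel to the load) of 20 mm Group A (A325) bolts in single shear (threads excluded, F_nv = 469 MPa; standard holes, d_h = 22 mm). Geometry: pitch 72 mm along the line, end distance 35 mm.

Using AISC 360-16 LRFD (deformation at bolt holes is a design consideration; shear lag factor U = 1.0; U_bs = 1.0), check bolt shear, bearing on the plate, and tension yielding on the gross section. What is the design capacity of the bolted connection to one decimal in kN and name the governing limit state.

Bolt shear: A_b = π(20)²/4 = 314.16 mm². φR_n = 0.75 × 469 × 314.16 × 3 × 1 = 331.5 kN.
Bearing (10 mm plate, F_u = 400 MPa): end bolts L_c = 35 − 22/2 = 24, R_n = min(1.2×24×10×400, 2.4×20×10×400) = 115.2 kN/bolt; interior L_c = 72 − 22 = 50, R_n = 192 kN/bolt. φR_n = 0.75 × (1×115.2 + 2×192) = 374.4 kN.
Tension yield (gross): A_g = 76×10 = 760 mm². φR_n = 0.90 × 250 × 760 = 171.0 kN.
Governing: min(331.5, 374.4, 171.0) = 171.0 kN → gross-section yield.

171.0 kN (gross-section yield governs)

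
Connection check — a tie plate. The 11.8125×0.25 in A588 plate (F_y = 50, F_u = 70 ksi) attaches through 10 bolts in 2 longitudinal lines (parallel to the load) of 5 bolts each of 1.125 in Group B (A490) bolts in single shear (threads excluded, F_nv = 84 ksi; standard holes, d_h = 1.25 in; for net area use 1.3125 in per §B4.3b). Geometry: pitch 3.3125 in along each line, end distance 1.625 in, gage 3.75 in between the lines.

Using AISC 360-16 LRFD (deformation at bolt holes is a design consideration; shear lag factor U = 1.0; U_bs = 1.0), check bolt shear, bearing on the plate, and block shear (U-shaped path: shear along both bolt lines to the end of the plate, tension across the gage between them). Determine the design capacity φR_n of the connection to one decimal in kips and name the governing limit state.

Bolt shear: A_b = π(1.125)²/4 = 0.99402 in². φR_n = 0.75 × 84 × 0.99402 × 10 × 1 = 626.2 kips.
Bearing (0.25 in plate, F_u = 70 ksi): end bolts L_c = 1.625 − 1.25/2 = 1, R_n = min(1.2×1×0.25×70, 2.4×1.125×0.25×70) = 21 kips/bolt; interior L_c = 3.3125 − 1.25 = 2.0625, R_n = 43.313 kips/bolt. φR_n = 0.75 × (2×21 + 8×43.313) = 291.4 kips.
Block shear: shear path 2×[1.625+4×3.3125] = 2×14.875 in, A_gv = 7.4375, A_nv = 2×(14.875 − 4.5×1.3125)×0.25 = 4.4844 in²; tension across gage: (3.75 − 1×1.3125)×0.25 = 0.60938 in². R_n = min(0.6×70×4.4844, 0.6×50×7.4375) + 1.0×70×0.60938 = min(188.34, 223.13) + 42.657 = 231 kips. φR_n = 0.75 × 231 = 173.3 kips.
Governing: min(626.2, 291.4, 173.3) = 173.3 kips → block shear.

173.3 kips (block shear governs)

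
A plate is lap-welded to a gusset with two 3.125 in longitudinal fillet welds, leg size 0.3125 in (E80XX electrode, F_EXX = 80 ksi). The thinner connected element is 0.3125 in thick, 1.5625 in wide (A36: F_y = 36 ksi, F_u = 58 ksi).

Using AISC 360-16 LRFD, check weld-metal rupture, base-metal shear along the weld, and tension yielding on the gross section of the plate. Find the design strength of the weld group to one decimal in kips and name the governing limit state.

Weld metal: throat = 0.707×0.3125 = 0.22094 in, L = 2×3.125 = 6.25 in. φR_n = 0.75 × 0.6 × 80 × 0.22094 × 6.25 = 49.7 kips.
Base metal shear (0.3125 in plate): yield φR_n = 1.0×0.6×36×0.3125×6.25 = 42.2 kips; rupture φR_n = 0.75×0.6×58×0.3125×6.25 = 51.0 kips; take 42.2 kips (yield).
Tension yield (gross): A_g = 1.5625×0.3125 = 0.48828 in². φR_n = 0.90 × 36 × 0.48828 = 15.8 kips.
Governing: min(49.7, 42.2, 15.8) = 15.8 kips → gross-section yield.

15.8 kips (gross-section yield governs)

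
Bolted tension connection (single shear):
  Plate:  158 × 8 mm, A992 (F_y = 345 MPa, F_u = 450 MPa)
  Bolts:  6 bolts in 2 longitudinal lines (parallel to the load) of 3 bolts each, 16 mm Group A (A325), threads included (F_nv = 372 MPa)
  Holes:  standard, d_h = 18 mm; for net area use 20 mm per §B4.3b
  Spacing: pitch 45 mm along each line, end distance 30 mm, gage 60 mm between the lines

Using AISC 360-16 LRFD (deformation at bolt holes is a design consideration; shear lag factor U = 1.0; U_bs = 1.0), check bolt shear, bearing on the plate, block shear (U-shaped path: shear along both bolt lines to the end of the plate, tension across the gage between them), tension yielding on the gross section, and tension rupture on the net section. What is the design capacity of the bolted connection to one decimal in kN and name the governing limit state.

Bolt shear: A_b = π(16)²/4 = 201.06 mm². φR_n = 0.75 × 372 × 201.06 × 6 × 1 = 336.6 kN.
Bearing (8 mm plate, F_u = 450 MPa): end bolts L_c = 30 − 18/2 = 21, R_n = min(1.2×21×8×450, 2.4×16×8×450) = 90.72 kN/bolt; interior L_c = 45 − 18 = 27, R_n = 116.64 kN/bolt. φR_n = 0.75 × (2×90.72 + 4×116.64) = 486.0 kN.
Block shear: shear path 2×[30+2×45] = 2×120 mm, A_gv = 1920, A_nv = 2×(120 − 2.5×20)×8 = 1120 mm²; tension across gage: (60 − 1×20)×8 = 320 mm². R_n = min(0.6×450×1120, 0.6×345×1920) + 1.0×450×320 = min(302.4, 397.44) + 144 = 446.4 kN. φR_n = 0.75 × 446.4 = 334.8 kN.
Tension yield (gross): A_g = 158×8 = 1264 mm². φR_n = 0.90 × 345 × 1264 = 392.5 kN.
Tension rupture (net): A_n = (158 − 2×20)×8 = 944 mm² (U = 1.0, A_e = A_n). φR_n = 0.75 × 450 × 944 = 318.6 kN.
Governing: min(336.6, 486.0, 334.8, 392.5, 318.6) = 318.6 kN → net-section rupture.

318.6 kN (net-section rupture governs)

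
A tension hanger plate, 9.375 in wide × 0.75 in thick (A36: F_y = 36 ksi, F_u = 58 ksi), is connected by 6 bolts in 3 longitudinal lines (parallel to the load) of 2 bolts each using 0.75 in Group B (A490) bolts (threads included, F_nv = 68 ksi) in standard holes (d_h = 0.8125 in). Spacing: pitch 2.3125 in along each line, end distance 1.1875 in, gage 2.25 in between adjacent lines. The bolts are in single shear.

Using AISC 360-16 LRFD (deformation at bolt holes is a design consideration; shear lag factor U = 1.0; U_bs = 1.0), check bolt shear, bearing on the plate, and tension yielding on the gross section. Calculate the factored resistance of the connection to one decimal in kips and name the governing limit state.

Bolt shear: A_b = π(0.75)²/4 = 0.44179 in². φR_n = 0.75 × 68 × 0.44179 × 6 × 1 = 135.2 kips.
Bearing (0.75 in plate, F_u = 58 ksi): end bolts L_c = 1.1875 − 0.8125/2 = 0.78125, R_n = min(1.2×0.78125×0.75×58, 2.4×0.75×0.75×58) = 40.781 kips/bolt; interior L_c = 2.3125 − 0.8125 = 1.5, R_n = 78.3 kips/bolt. φR_n = 0.75 × (3×40.781 + 3×78.3) = 267.9 kips.
Tension yield (gross): A_g = 9.375×0.75 = 7.0313 in². φR_n = 0.90 × 36 × 7.0313 = 227.8 kips.
Governing: min(135.2, 267.9, 227.8) = 135.2 kips → bolt shear.

135.2 kips (bolt shear governs)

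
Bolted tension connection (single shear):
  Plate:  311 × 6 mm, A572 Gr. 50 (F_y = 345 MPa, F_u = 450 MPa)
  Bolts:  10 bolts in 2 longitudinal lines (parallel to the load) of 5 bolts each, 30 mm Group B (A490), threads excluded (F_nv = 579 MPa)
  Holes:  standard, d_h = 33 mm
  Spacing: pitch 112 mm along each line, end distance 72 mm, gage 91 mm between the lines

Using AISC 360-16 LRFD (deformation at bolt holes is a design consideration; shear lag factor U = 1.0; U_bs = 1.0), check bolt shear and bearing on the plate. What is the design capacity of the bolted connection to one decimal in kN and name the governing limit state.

Bolt shear: A_b = π(30)²/4 = 706.86 mm². φR_n = 0.75 × 579 × 706.86 × 10 × 1 = 3069.5 kN.
Bearing (6 mm plate, F_u = 450 MPa): end bolts L_c = 72 − 33/2 = 55.5, R_n = min(1.2×55.5×6×450, 2.4×30×6×450) = 179.82 kN/bolt; interior L_c = 112 − 33 = 79, R_n = 194.4 kN/bolt. φR_n = 0.75 × (2×179.82 + 8×194.4) = 1436.1 kN.
Governing: min(3069.5, 1436.1) = 1436.1 kN → bearing.

1436.1 kN (bearing governs)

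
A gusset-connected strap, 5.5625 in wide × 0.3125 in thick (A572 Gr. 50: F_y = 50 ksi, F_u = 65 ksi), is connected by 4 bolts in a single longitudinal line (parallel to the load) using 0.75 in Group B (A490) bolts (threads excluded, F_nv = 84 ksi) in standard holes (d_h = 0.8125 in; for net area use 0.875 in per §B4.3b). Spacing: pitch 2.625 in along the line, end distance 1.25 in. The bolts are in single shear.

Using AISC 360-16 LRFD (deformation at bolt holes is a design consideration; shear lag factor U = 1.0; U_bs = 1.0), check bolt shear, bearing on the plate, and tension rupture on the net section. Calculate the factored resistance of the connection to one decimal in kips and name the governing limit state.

71.4 kips (net-section rupture governs)

Bolt shear: A_b = π(0.75)²/4 = 0.44179 in². φR_n = 0.75 × 84 × 0.44179 × 4 × 1 = 111.3 kips.
Bearing (0.3125 in plate, F_u = 65 ksi): end bolts L_c = 1.25 − 0.8125/2 = 0.84375, R_n = min(1.2×0.84375×0.3125×65, 2.4×0.75×0.3125×65) = 20.566 kips/bolt; interior L_c = 2.625 − 0.8125 = 1.8125, R_n = 36.563 kips/bolt. φR_n = 0.75 × (1×20.566 + 3×36.563) = 97.7 kips.
Tension rupture (net): A_n = (5.5625 − 1×0.875)×0.3125 = 1.4648 in² (U = 1.0, A_e = A_n). φR_n = 0.75 × 65 × 1.4648 = 71.4 kips.
Governing: min(111.3, 97.7, 71.4) = 71.4 kips → net-section rupture.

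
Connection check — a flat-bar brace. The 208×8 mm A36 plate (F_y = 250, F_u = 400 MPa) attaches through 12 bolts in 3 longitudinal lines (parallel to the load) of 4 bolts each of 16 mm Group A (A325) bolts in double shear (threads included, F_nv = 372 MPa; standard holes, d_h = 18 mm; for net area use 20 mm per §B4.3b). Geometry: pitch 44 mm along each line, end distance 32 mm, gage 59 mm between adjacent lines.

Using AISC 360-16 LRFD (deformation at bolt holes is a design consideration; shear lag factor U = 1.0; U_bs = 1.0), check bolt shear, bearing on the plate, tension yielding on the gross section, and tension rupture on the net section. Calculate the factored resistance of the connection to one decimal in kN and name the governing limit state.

355.2 kN (net-section rupture governs)

Bolt shear: A_b = π(16)²/4 = 201.06 mm². φR_n = 0.75 × 372 × 201.06 × 12 × 2 = 1346.3 kN.
Bearing (8 mm plate, F_u = 400 MPa): end bolts L_c = 32 − 18/2 = 23, R_n = min(1.2×23×8×400, 2.4×16×8×400) = 88.32 kN/bolt; interior L_c = 44 − 18 = 26, R_n = 99.84 kN/bolt. φR_n = 0.75 × (3×88.32 + 9×99.84) = 872.6 kN.
Tension yield (gross): A_g = 208×8 = 1664 mm². φR_n = 0.90 × 250 × 1664 = 374.4 kN.
Tension rupture (net): A_n = (208 − 3×20)×8 = 1184 mm² (U = 1.0, A_e = A_n). φR_n = 0.75 × 400 × 1184 = 355.2 kN.
Governing: min(1346.3, 872.6, 374.4, 355.2) = 355.2 kN → net-section rupture.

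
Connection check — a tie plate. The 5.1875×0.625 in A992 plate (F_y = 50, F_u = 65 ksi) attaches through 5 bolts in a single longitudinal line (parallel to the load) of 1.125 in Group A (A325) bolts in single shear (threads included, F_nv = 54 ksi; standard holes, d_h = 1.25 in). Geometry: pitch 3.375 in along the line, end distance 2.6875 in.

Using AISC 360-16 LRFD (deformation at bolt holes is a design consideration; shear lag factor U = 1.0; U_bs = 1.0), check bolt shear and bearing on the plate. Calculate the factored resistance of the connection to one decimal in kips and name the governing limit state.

201.3 kips (bolt shear governs)

Bolt shear: A_b = π(1.125)²/4 = 0.99402 in². φR_n = 0.75 × 54 × 0.99402 × 5 × 1 = 201.3 kips.
Bearing (0.625 in plate, F_u = 65 ksi): end bolts L_c = 2.6875 − 1.25/2 = 2.0625, R_n = min(1.2×2.0625×0.625×65, 2.4×1.125×0.625×65) = 100.55 kips/bolt; interior L_c = 3.375 − 1.25 = 2.125, R_n = 103.59 kips/bolt. φR_n = 0.75 × (1×100.55 + 4×103.59) = 386.2 kips.
Governing: min(201.3, 386.2) = 201.3 kips → bolt shear.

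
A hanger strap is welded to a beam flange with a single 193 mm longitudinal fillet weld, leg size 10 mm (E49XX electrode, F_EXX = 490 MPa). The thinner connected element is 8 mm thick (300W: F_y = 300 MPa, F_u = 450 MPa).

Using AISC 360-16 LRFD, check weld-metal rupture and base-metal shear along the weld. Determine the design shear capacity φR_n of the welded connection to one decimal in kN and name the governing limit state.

Weld metal: throat = 0.707×10 = 7.07 mm, L = 193 mm. φR_n = 0.75 × 0.6 × 490 × 7.07 × 193 = 300.9 kN.
Base metal shear (8 mm plate): yield φR_n = 1.0×0.6×300×8×193 = 277.9 kN; rupture φR_n = 0.75×0.6×450×8×193 = 312.7 kN; take 277.9 kN (yield).
Governing: min(300.9, 277.9) = 277.9 kN → base-metal shear.

277.9 kN (base-metal shear governs)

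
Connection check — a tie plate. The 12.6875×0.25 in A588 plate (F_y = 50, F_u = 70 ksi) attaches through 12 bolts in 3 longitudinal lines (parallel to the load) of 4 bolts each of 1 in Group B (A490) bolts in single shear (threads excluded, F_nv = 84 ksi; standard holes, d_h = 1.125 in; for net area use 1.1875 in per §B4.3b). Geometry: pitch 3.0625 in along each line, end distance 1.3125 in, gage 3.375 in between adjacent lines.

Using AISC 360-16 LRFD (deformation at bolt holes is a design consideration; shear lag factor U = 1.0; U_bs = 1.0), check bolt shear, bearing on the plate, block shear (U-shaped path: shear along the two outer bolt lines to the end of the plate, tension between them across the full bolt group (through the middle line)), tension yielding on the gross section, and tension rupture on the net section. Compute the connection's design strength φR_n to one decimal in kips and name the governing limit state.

119.8 kips (net-section rupture governs)

Bolt shear: A_b = π(1)²/4 = 0.7854 in². φR_n = 0.75 × 84 × 0.7854 × 12 × 1 = 593.8 kips.
Bearing (0.25 in plate, F_u = 70 ksi): end bolts L_c = 1.3125 − 1.125/2 = 0.75, R_n = min(1.2×0.75×0.25×70, 2.4×1×0.25×70) = 15.75 kips/bolt; interior L_c = 3.0625 − 1.125 = 1.9375, R_n = 40.688 kips/bolt. φR_n = 0.75 × (3×15.75 + 9×40.688) = 310.1 kips.
Block shear: shear path 2×[1.3125+3×3.0625] = 2×10.5 in, A_gv = 5.25, A_nv = 2×(10.5 − 3.5×1.1875)×0.25 = 3.1719 in²; tension across gage: (6.75 − 2×1.1875)×0.25 = 1.0938 in². R_n = min(0.6×70×3.1719, 0.6×50×5.25) + 1.0×70×1.0938 = min(133.22, 157.5) + 76.566 = 209.79 kips. φR_n = 0.75 × 209.79 = 157.3 kips.
Tension yield (gross): A_g = 12.6875×0.25 = 3.1719 in². φR_n = 0.90 × 50 × 3.1719 = 142.7 kips.
Tension rupture (net): A_n = (12.6875 − 3×1.1875)×0.25 = 2.2813 in² (U = 1.0, A_e = A_n). φR_n = 0.75 × 70 × 2.2813 = 119.8 kips.
Governing: min(593.8, 310.1, 157.3, 142.7, 119.8) = 119.8 kips → net-section rupture.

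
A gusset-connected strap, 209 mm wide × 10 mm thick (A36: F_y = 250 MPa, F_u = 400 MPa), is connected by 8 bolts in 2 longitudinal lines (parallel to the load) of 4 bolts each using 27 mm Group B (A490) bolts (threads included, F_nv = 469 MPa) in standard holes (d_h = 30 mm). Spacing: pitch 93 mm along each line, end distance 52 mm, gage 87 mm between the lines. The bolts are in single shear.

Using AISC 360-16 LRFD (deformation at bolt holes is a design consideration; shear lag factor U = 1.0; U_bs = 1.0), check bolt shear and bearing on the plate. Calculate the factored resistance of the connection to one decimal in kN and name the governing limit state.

Bolt shear: A_b = π(27)²/4 = 572.56 mm². φR_n = 0.75 × 469 × 572.56 × 8 × 1 = 1611.2 kN.
Bearing (10 mm plate, F_u = 400 MPa): end bolts L_c = 52 − 30/2 = 37, R_n = min(1.2×37×10×400, 2.4×27×10×400) = 177.6 kN/bolt; interior L_c = 93 − 30 = 63, R_n = 259.2 kN/bolt. φR_n = 0.75 × (2×177.6 + 6×259.2) = 1432.8 kN.
Governing: min(1611.2, 1432.8) = 1432.8 kN → bearing.

1432.8 kN (bearing governs)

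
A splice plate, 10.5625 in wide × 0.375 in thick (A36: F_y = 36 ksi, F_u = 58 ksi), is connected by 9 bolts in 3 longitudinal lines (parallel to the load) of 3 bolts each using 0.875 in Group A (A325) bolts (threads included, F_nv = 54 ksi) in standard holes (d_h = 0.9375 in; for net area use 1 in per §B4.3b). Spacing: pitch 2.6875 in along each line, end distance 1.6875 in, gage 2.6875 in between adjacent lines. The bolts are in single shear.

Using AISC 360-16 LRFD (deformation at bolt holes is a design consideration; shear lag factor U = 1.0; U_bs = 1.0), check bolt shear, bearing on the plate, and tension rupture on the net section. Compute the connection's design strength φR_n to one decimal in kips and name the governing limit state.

Bolt shear: A_b = π(0.875)²/4 = 0.60132 in². φR_n = 0.75 × 54 × 0.60132 × 9 × 1 = 219.2 kips.
Bearing (0.375 in plate, F_u = 58 ksi): end bolts L_c = 1.6875 − 0.9375/2 = 1.21875, R_n = min(1.2×1.21875×0.375×58, 2.4×0.875×0.375×58) = 31.809 kips/bolt; interior L_c = 2.6875 − 0.9375 = 1.75, R_n = 45.675 kips/bolt. φR_n = 0.75 × (3×31.809 + 6×45.675) = 277.1 kips.
Tension rupture (net): A_n = (10.5625 − 3×1)×0.375 = 2.8359 in² (U = 1.0, A_e = A_n). φR_n = 0.75 × 58 × 2.8359 = 123.4 kips.
Governing: min(219.2, 277.1, 123.4) = 123.4 kips → net-section rupture.

123.4 kips (net-section rupture governs)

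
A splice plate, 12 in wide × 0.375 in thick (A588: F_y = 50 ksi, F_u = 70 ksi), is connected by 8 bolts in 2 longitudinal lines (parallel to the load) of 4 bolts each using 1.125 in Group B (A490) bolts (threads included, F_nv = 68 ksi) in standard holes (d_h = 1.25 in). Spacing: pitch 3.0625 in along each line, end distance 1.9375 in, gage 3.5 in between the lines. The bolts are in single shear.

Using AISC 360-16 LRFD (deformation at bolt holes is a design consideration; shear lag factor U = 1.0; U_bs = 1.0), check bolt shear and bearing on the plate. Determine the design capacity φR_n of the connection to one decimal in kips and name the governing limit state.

318.9 kips (bearing governs)

Bolt shear: A_b = π(1.125)²/4 = 0.99402 in². φR_n = 0.75 × 68 × 0.99402 × 8 × 1 = 405.6 kips.
Bearing (0.375 in plate, F_u = 70 ksi): end bolts L_c = 1.9375 − 1.25/2 = 1.3125, R_n = min(1.2×1.3125×0.375×70, 2.4×1.125×0.375×70) = 41.344 kips/bolt; interior L_c = 3.0625 − 1.25 = 1.8125, R_n = 57.094 kips/bolt. φR_n = 0.75 × (2×41.344 + 6×57.094) = 318.9 kips.
Governing: min(405.6, 318.9) = 318.9 kips → bearing.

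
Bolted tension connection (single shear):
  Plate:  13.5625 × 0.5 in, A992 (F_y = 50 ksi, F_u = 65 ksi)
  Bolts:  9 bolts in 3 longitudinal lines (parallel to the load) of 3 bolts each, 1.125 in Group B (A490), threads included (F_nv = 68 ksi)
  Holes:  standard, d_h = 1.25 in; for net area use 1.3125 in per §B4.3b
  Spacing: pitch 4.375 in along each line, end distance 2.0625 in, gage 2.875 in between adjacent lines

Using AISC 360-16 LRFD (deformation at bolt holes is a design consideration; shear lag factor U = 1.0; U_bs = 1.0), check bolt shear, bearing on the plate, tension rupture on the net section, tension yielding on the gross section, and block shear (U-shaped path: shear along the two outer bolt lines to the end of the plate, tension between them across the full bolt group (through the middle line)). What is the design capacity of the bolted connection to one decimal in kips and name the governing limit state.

234.6 kips (net-section rupture governs)

Bolt shear: A_b = π(1.125)²/4 = 0.99402 in². φR_n = 0.75 × 68 × 0.99402 × 9 × 1 = 456.3 kips.
Bearing (0.5 in plate, F_u = 65 ksi): end bolts L_c = 2.0625 − 1.25/2 = 1.4375, R_n = min(1.2×1.4375×0.5×65, 2.4×1.125×0.5×65) = 56.063 kips/bolt; interior L_c = 4.375 − 1.25 = 3.125, R_n = 87.75 kips/bolt. φR_n = 0.75 × (3×56.063 + 6×87.75) = 521.0 kips.
Tension rupture (net): A_n = (13.5625 − 3×1.3125)×0.5 = 4.8125 in² (U = 1.0, A_e = A_n). φR_n = 0.75 × 65 × 4.8125 = 234.6 kips.
Tension yield (gross): A_g = 13.5625×0.5 = 6.7813 in². φR_n = 0.90 × 50 × 6.7813 = 305.2 kips.
Block shear: shear path 2×[2.0625+2×4.375] = 2×10.8125 in, A_gv = 10.813, A_nv = 2×(10.8125 − 2.5×1.3125)×0.5 = 7.5313 in²; tension across gage: (5.75 − 2×1.3125)×0.5 = 1.5625 in². R_n = min(0.6×65×7.5313, 0.6×50×10.813) + 1.0×65×1.5625 = min(293.72, 324.39) + 101.56 = 395.28 kips. φR_n = 0.75 × 395.28 = 296.5 kips.
Governing: min(456.3, 521.0, 234.6, 305.2, 296.5) = 234.6 kips → net-section rupture.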